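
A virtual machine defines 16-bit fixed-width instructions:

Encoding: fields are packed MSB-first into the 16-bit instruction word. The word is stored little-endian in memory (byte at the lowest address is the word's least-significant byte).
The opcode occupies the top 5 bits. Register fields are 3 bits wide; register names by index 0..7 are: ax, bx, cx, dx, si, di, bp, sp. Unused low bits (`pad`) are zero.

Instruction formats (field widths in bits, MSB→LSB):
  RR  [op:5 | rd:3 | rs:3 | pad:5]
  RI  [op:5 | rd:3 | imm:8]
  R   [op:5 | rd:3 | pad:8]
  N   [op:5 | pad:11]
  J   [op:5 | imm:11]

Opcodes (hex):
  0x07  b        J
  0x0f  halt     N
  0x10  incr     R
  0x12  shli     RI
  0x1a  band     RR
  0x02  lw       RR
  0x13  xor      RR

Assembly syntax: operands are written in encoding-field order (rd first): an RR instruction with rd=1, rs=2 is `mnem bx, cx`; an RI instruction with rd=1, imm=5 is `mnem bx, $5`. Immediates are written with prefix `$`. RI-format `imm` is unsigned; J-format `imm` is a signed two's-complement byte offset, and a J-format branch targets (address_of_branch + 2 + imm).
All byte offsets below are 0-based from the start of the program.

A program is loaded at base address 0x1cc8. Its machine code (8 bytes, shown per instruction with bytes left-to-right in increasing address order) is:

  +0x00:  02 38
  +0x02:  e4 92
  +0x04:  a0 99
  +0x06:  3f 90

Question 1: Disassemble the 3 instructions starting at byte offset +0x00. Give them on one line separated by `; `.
b $2; shli cx, $228; xor bx, di

[00] 02 38 → 0x3802
  op=0x3802>>11=0x7 ⇒ b (J)
  imm: (w>>0)&0x7ff=0x2 → $2
[02] e4 92 → 0x92e4
  op=0x92e4>>11=0x12 ⇒ shli (RI)
  rd: (w>>8)&0x7=0x2 → cx
  imm: (w>>0)&0xff=0xe4 → $228
[04] a0 99 → 0x99a0
  op=0x99a0>>11=0x13 ⇒ xor (RR)
  rd: (w>>8)&0x7=0x1 → bx
  rs: (w>>5)&0x7=0x5 → di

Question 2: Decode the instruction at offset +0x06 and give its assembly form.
off 0x06: read 3f 90 as little → 0x903f
  op=0x903f>>11=0x12 ⇒ shli (RI)
  [10:8] rd=0 = ax
  [7:0] imm=63 = $63

shli ax, $63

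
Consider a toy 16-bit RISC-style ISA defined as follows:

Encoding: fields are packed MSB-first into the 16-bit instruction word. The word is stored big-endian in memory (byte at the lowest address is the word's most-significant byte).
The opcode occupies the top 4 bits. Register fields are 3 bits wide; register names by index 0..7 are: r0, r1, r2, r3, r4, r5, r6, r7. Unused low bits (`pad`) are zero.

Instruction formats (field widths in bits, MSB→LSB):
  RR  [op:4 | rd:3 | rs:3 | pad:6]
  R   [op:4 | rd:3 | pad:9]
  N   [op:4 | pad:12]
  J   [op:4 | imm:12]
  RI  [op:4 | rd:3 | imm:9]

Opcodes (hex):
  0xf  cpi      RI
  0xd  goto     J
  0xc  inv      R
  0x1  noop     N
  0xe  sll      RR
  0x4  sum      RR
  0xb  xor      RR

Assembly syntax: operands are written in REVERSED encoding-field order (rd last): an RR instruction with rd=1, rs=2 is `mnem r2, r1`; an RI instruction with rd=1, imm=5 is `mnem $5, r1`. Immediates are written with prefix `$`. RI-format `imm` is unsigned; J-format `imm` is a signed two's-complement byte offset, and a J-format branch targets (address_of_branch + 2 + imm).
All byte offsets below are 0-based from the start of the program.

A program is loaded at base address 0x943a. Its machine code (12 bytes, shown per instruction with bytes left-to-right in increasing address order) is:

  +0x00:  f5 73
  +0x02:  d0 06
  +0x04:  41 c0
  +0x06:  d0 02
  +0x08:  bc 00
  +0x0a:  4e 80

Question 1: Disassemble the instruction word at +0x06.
goto $2

off 0x06: read d0 02 as big → 0xd002
  top 4b → 0xd → goto [J]
  imm@[11:0]=0x2 ⇒ $2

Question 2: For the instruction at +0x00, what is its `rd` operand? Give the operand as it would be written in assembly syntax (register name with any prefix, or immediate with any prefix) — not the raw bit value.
+0x00: f5 73 ⇒ word 0xf573 (big)
  top 4b → 0xf → cpi [RI]
  rd@[11:9]=0x2 ⇒ r2
  imm@[8:0]=0x173 ⇒ $371

r2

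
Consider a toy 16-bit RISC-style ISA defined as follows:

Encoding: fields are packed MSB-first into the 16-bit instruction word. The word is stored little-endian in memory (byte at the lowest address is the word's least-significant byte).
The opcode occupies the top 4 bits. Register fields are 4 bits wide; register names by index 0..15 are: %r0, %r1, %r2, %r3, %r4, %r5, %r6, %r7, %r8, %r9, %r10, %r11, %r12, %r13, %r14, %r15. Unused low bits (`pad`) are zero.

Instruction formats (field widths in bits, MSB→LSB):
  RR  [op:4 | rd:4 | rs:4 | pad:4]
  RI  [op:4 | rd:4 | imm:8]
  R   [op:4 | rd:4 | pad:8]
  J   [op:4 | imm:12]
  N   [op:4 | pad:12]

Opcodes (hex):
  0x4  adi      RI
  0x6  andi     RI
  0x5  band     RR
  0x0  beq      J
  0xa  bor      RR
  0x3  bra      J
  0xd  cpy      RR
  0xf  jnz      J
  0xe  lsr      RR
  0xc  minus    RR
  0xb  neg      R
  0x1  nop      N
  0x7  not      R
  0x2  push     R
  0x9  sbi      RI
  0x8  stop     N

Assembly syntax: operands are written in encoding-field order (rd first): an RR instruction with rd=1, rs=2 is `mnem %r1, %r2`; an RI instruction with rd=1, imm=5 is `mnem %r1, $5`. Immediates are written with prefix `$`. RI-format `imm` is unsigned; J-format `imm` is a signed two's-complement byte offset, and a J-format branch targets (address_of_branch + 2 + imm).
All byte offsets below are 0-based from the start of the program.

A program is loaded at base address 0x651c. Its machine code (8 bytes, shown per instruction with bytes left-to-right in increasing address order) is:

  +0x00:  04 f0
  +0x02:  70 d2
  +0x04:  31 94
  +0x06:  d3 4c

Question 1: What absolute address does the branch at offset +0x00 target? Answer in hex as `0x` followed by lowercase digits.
0x6522

@+00  little-endian(04 f0) = 0xf004
  top 4b → 0xf → jnz [J]
  imm: (w>>0)&0xfff=0x4 → $4
  target = base 0x651c + off 0x00 + 2 + imm 4 = 0x6522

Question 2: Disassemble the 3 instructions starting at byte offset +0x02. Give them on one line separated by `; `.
cpy %r2, %r7; sbi %r4, $49; adi %r12, $211

@+02  little-endian(70 d2) = 0xd270
  top 4b → 0xd → cpy [RR]
  [11:8] rd=2 = %r2
  [7:4] rs=7 = %r7
@+04  little-endian(31 94) = 0x9431
  top 4b → 0x9 → sbi [RI]
  [11:8] rd=4 = %r4
  [7:0] imm=49 = $49
@+06  little-endian(d3 4c) = 0x4cd3
  top 4b → 0x4 → adi [RI]
  [11:8] rd=12 = %r12
  [7:0] imm=211 = $211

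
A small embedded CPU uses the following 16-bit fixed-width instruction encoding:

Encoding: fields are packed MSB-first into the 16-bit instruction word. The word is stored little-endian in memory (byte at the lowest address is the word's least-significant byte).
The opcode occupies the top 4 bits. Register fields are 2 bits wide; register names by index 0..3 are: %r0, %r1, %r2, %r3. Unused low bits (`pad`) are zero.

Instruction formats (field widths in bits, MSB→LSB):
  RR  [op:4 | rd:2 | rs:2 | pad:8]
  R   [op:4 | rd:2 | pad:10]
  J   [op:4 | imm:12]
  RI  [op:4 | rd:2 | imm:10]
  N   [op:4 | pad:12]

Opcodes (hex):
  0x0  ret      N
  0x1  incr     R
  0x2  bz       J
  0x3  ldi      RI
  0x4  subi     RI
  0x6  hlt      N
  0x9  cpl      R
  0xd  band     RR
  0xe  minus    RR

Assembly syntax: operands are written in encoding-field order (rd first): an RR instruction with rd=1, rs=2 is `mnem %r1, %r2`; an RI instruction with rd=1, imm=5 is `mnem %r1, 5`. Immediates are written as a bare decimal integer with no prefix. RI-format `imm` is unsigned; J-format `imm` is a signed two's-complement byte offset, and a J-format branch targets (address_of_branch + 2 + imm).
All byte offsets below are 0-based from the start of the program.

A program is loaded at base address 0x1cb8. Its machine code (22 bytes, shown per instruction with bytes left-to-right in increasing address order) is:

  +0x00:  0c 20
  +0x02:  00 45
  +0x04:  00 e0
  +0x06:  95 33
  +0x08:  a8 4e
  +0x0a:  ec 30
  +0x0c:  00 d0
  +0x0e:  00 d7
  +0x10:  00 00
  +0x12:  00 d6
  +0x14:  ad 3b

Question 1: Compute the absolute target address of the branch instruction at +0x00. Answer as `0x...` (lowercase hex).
0x1cc6

+0x00: 0c 20 ⇒ word 0x200c (little)
  op=0x200c>>12=0x2 ⇒ bz (J)
  imm: (w>>0)&0xfff=0xc → 12
  target = base 0x1cb8 + off 0x00 + 2 + imm 12 = 0x1cc6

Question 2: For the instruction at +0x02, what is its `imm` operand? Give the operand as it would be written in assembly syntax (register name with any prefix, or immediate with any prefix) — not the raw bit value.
[02] 00 45 → 0x4500
  opcode bits[15:12]=0x4: subi/RI
  [11:10] rd=1 = %r1
  [9:0] imm=256 = 256

256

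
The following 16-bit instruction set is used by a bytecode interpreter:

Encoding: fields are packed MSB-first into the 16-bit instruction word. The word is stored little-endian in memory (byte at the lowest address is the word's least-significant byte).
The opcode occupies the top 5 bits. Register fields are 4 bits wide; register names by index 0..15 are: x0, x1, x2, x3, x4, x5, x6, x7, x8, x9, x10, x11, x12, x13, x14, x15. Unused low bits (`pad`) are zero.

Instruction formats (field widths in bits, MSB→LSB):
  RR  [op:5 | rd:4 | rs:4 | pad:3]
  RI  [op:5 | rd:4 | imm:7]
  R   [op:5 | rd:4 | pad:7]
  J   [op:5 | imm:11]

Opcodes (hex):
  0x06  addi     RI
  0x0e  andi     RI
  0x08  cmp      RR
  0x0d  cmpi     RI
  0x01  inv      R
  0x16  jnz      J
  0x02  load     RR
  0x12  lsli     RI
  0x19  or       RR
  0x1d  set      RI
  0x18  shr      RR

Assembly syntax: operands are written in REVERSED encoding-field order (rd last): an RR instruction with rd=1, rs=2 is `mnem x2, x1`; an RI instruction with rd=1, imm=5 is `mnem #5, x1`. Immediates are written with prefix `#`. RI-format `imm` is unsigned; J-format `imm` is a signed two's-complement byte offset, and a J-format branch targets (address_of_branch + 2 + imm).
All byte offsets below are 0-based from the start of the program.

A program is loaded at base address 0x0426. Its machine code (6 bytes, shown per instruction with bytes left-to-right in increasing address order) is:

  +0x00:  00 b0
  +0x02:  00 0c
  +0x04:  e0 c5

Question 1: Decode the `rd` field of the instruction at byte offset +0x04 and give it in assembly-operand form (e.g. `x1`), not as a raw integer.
off 0x04: read e0 c5 as little → 0xc5e0
  top 5b → 0x18 → shr [RR]
  rd: (w>>7)&0xf=0xb → x11
  rs: (w>>3)&0xf=0xc → x12

x11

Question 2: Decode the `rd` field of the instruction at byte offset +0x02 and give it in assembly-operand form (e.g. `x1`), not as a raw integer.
x8

off 0x02: read 00 0c as little → 0x0c00
  opcode bits[15:11]=0x1: inv/R
  rd@[10:7]=0x8 ⇒ x8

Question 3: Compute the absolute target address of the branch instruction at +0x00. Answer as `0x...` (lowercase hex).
0x0428

[00] 00 b0 → 0xb000
  top 5b → 0x16 → jnz [J]
  imm@[10:0]=0x0 ⇒ #0
  target = base 0x0426 + off 0x00 + 2 + imm 0 = 0x0428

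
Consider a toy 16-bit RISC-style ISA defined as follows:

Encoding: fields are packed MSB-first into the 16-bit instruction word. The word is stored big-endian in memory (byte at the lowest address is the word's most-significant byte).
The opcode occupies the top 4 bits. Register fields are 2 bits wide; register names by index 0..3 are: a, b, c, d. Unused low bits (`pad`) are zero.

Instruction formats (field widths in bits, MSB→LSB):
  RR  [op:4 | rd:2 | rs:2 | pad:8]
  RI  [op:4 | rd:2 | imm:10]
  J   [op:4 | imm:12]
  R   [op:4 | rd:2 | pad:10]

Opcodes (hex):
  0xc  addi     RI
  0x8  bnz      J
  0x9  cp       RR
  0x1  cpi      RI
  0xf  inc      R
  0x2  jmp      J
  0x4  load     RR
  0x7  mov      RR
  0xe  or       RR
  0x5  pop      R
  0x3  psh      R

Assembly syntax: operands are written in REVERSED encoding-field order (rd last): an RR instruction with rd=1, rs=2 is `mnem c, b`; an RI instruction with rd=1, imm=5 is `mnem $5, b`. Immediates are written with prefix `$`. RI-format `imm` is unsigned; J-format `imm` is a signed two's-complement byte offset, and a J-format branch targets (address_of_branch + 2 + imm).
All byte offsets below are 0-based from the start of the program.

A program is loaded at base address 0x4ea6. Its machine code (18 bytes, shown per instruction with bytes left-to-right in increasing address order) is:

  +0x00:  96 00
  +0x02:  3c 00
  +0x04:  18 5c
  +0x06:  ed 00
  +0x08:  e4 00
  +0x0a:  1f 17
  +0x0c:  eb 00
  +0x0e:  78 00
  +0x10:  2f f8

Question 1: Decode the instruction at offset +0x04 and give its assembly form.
cpi $92, c

+0x04: 18 5c ⇒ word 0x185c (big)
  top 4b → 0x1 → cpi [RI]
  [11:10] rd=2 = c
  [9:0] imm=92 = $92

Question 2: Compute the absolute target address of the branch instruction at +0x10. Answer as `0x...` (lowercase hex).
@+10  big-endian(2f f8) = 0x2ff8
  opcode bits[15:12]=0x2: jmp/J
  imm: (w>>0)&0xfff=0xff8 (s12→-8) → $-8
  target = base 0x4ea6 + off 0x10 + 2 + imm -8 = 0x4eb0

0x4eb0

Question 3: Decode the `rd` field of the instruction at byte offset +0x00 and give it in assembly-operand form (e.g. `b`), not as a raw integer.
+0x00: 96 00 ⇒ word 0x9600 (big)
  op=0x9600>>12=0x9 ⇒ cp (RR)
  [11:10] rd=1 = b
  [9:8] rs=2 = c

b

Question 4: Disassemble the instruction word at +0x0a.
@+0a  big-endian(1f 17) = 0x1f17
  op=0x1f17>>12=0x1 ⇒ cpi (RI)
  rd: (w>>10)&0x3=0x3 → d
  imm: (w>>0)&0x3ff=0x317 → $791

cpi $791, d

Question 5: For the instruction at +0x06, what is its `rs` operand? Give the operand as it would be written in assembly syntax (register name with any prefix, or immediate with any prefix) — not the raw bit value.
[06] ed 00 → 0xed00
  top 4b → 0xe → or [RR]
  rd@[11:10]=0x3 ⇒ d
  rs@[9:8]=0x1 ⇒ b

b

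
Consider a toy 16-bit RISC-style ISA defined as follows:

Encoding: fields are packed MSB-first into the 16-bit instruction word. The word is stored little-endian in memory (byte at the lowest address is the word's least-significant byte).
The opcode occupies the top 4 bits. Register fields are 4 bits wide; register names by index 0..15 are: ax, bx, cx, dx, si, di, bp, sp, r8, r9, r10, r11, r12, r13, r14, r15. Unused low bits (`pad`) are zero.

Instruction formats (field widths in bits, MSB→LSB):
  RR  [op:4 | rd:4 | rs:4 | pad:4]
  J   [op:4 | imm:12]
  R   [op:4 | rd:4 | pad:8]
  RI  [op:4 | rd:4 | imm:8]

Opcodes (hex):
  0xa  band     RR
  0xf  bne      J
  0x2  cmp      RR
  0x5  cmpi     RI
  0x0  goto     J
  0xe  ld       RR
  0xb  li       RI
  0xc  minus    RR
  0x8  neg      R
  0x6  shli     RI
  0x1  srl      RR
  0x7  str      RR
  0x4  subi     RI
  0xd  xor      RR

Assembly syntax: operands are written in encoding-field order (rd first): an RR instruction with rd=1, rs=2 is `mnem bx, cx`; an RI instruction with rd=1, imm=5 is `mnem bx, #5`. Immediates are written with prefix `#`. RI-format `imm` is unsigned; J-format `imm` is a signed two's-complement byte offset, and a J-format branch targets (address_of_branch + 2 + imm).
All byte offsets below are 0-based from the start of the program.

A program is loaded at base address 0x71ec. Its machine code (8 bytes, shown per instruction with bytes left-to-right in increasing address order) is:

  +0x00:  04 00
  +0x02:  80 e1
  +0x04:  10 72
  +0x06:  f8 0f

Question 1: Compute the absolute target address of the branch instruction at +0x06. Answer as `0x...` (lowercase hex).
[06] f8 0f → 0x0ff8
  opcode bits[15:12]=0x0: goto/J
  imm@[11:0]=0xff8 (s12→-8) ⇒ #-8
  target = base 0x71ec + off 0x06 + 2 + imm -8 = 0x71ec

0x71ec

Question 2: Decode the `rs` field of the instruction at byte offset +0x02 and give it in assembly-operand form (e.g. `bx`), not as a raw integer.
+0x02: 80 e1 ⇒ word 0xe180 (little)
  op=0xe180>>12=0xe ⇒ ld (RR)
  rd: (w>>8)&0xf=0x1 → bx
  rs: (w>>4)&0xf=0x8 → r8

r8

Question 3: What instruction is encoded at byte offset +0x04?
@+04  little-endian(10 72) = 0x7210
  op=0x7210>>12=0x7 ⇒ str (RR)
  rd@[11:8]=0x2 ⇒ cx
  rs@[7:4]=0x1 ⇒ bx

str cx, bx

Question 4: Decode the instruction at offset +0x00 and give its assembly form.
goto #4

@+00  little-endian(04 00) = 0x0004
  opcode bits[15:12]=0x0: goto/J
  imm@[11:0]=0x4 ⇒ #4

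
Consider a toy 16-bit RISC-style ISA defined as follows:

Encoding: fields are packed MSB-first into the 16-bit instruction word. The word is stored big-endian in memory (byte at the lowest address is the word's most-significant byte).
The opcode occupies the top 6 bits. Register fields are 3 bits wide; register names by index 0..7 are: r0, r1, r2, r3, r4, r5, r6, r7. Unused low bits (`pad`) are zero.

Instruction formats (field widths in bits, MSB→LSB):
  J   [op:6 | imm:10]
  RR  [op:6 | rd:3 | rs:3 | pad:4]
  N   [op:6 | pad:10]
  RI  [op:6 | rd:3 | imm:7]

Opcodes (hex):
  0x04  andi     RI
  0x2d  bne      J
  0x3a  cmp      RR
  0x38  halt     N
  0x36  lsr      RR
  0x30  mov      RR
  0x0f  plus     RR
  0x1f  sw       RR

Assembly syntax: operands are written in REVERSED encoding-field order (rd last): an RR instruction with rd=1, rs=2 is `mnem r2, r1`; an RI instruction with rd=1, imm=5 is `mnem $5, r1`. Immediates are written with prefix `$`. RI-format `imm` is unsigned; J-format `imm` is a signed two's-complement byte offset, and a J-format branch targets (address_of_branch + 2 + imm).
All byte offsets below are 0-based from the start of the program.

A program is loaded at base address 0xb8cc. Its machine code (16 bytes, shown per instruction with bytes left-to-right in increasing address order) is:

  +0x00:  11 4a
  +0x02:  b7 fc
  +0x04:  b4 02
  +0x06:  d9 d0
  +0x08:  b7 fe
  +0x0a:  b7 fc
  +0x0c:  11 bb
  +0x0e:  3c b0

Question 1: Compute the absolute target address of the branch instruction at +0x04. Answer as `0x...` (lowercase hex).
[04] b4 02 → 0xb402
  opcode bits[15:10]=0x2d: bne/J
  [9:0] imm=2 = $2
  target = base 0xb8cc + off 0x04 + 2 + imm 2 = 0xb8d4

0xb8d4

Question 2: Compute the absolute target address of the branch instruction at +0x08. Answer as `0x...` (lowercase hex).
[08] b7 fe → 0xb7fe
  opcode bits[15:10]=0x2d: bne/J
  imm: (w>>0)&0x3ff=0x3fe (s10→-2) → $-2
  target = base 0xb8cc + off 0x08 + 2 + imm -2 = 0xb8d4

0xb8d4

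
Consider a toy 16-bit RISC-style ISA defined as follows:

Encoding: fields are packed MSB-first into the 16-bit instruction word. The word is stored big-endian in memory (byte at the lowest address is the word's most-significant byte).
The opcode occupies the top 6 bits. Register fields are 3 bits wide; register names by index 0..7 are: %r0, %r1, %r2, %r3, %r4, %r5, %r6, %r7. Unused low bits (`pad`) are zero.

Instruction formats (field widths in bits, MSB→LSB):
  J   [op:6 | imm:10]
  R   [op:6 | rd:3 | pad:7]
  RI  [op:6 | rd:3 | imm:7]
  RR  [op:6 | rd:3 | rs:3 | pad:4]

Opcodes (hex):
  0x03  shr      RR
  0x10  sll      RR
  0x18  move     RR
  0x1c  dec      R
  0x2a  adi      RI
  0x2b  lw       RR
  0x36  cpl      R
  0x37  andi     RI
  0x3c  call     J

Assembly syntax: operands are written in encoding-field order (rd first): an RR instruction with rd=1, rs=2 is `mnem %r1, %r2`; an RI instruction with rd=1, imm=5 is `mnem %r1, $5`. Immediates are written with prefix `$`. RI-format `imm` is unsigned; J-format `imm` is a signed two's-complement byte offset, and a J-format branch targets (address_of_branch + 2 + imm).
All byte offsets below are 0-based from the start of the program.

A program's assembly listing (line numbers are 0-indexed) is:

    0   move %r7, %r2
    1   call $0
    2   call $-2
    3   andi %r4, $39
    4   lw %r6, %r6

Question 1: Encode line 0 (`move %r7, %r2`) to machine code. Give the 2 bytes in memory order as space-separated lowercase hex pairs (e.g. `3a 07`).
63 a0

0. move fields op=0x18:6|rd=7:3|rs=2:3|pad=0:4 → word 63a0h → 63 a0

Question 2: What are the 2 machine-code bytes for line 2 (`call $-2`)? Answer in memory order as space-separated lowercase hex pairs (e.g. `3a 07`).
line 2 (call): pack op=0x3c:6|imm=-2:10 = 0xf3fe; big→ f3 fe

f3 fe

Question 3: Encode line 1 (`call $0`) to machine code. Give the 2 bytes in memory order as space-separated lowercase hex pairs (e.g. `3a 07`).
f0 00

1. call fields op=0x3c:6|imm=0:10 → word f000h → f0 00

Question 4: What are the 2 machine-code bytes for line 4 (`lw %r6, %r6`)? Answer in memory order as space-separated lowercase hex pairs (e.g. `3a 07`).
line 4 (lw): pack op=0x2b:6|rd=6:3|rs=6:3|pad=0:4 = 0xaf60; big→ af 60

af 60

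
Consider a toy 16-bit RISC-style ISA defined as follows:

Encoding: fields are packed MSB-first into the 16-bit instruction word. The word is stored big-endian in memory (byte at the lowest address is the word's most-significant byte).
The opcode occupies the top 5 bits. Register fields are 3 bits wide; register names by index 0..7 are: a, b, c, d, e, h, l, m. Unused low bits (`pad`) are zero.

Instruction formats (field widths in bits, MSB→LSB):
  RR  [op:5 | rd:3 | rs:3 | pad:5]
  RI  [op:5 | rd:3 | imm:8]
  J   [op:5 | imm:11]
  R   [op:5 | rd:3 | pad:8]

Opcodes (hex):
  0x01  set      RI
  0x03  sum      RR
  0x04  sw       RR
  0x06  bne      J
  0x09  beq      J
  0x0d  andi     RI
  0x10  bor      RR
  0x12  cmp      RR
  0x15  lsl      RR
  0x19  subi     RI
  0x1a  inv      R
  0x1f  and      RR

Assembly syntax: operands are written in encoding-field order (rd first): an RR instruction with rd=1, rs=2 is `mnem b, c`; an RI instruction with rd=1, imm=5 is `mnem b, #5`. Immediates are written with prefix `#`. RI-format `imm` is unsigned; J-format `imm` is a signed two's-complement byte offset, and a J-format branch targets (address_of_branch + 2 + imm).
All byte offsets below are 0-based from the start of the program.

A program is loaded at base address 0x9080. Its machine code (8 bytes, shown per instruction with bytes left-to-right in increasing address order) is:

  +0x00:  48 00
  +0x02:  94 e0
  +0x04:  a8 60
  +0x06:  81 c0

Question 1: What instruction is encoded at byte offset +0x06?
bor b, l

[06] 81 c0 → 0x81c0
  opcode bits[15:11]=0x10: bor/RR
  rd@[10:8]=0x1 ⇒ b
  rs@[7:5]=0x6 ⇒ l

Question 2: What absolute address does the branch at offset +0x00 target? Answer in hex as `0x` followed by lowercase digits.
[00] 48 00 → 0x4800
  op=0x4800>>11=0x9 ⇒ beq (J)
  [10:0] imm=0 = #0
  target = base 0x9080 + off 0x00 + 2 + imm 0 = 0x9082

0x9082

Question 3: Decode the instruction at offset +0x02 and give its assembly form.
@+02  big-endian(94 e0) = 0x94e0
  top 5b → 0x12 → cmp [RR]
  rd@[10:8]=0x4 ⇒ e
  rs@[7:5]=0x7 ⇒ m

cmp e, m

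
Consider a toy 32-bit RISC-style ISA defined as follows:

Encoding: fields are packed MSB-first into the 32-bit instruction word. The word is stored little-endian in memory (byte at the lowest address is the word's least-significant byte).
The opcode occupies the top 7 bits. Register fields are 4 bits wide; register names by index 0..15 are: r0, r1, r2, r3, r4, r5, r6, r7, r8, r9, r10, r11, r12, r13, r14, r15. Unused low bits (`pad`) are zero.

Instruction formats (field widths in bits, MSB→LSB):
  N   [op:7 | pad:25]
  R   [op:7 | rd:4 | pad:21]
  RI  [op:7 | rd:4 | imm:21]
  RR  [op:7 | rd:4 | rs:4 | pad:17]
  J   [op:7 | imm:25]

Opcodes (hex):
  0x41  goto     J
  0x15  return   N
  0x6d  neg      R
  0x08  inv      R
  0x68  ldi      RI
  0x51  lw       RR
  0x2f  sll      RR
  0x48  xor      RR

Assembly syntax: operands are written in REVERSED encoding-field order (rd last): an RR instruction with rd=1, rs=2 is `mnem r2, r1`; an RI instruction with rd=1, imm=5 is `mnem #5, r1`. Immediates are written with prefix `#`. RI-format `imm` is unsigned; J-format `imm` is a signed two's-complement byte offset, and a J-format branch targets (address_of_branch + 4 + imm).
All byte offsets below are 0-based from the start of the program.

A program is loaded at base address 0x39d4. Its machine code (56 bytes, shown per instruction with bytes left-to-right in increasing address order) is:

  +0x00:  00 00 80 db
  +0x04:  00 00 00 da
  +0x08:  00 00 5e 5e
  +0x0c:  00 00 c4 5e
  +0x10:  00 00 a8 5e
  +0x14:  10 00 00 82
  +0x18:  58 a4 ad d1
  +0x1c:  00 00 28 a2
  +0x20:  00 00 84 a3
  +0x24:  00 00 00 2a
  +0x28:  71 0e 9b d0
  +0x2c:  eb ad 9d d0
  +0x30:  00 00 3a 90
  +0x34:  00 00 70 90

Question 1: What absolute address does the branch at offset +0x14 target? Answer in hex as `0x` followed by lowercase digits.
[14] 10 00 00 82 → 0x82000010
  opcode bits[31:25]=0x41: goto/J
  imm@[24:0]=0x10 ⇒ #16
  target = base 0x39d4 + off 0x14 + 4 + imm 16 = 0x39fc

0x39fc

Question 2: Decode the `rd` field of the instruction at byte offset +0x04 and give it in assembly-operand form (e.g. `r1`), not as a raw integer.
[04] 00 00 00 da → 0xda000000
  op=0xda000000>>25=0x6d ⇒ neg (R)
  rd@[24:21]=0x0 ⇒ r0

r0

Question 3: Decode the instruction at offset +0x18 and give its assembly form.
ldi #894040, r13

@+18  little-endian(58 a4 ad d1) = 0xd1ada458
  opcode bits[31:25]=0x68: ldi/RI
  rd: (w>>21)&0xf=0xd → r13
  imm: (w>>0)&0x1fffff=0xda458 → #894040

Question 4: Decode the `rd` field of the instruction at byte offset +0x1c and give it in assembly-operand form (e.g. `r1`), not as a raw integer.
off 0x1c: read 00 00 28 a2 as little → 0xa2280000
  top 7b → 0x51 → lw [RR]
  rd: (w>>21)&0xf=0x1 → r1
  rs: (w>>17)&0xf=0x4 → r4

r1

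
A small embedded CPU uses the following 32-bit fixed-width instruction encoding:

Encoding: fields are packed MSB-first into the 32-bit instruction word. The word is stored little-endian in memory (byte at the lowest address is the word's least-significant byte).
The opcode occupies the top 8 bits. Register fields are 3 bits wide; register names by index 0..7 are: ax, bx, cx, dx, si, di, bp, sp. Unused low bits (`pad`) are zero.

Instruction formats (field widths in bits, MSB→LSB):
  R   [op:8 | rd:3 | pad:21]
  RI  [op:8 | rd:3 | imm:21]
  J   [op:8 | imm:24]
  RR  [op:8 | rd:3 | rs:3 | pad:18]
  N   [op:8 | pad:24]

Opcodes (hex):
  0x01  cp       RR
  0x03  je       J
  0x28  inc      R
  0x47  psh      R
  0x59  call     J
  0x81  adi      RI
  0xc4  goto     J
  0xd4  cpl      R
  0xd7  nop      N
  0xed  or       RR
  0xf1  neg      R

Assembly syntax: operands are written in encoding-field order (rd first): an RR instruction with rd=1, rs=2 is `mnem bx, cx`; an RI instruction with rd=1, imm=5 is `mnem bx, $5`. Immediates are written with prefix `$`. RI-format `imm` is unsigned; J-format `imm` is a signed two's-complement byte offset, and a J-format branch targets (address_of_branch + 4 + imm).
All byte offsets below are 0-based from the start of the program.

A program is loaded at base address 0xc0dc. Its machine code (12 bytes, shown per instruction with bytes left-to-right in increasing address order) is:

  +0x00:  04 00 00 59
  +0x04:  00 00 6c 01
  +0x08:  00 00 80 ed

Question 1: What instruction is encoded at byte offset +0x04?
off 0x04: read 00 00 6c 01 as little → 0x016c0000
  top 8b → 0x1 → cp [RR]
  rd@[23:21]=0x3 ⇒ dx
  rs@[20:18]=0x3 ⇒ dx

cp dx, dx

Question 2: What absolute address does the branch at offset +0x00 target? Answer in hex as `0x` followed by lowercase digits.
+0x00: 04 00 00 59 ⇒ word 0x59000004 (little)
  opcode bits[31:24]=0x59: call/J
  imm: (w>>0)&0xffffff=0x4 → $4
  target = base 0xc0dc + off 0x00 + 4 + imm 4 = 0xc0e4

0xc0e4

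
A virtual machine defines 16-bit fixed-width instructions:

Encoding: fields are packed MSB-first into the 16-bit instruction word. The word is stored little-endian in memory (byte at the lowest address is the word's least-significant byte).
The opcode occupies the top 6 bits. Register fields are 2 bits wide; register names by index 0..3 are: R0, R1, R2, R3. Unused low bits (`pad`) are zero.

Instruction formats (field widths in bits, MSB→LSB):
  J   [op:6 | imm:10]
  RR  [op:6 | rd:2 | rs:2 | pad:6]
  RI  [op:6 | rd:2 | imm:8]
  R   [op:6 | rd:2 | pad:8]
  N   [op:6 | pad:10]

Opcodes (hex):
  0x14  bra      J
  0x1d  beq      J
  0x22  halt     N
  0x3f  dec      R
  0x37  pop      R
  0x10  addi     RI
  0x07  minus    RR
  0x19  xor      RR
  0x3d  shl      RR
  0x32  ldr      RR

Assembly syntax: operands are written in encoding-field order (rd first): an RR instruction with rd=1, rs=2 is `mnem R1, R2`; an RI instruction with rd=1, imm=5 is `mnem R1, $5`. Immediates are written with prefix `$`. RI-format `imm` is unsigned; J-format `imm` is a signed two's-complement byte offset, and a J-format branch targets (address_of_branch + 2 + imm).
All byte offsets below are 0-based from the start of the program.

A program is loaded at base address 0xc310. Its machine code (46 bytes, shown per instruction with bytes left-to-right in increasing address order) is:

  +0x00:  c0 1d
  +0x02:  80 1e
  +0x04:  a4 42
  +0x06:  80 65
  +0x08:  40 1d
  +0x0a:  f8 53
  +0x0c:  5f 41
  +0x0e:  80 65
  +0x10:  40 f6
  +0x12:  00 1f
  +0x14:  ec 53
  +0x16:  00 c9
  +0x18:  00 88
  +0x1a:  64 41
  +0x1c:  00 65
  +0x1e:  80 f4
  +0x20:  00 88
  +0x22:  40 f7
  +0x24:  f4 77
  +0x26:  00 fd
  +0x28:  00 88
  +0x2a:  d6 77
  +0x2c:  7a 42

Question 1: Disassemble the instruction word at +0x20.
halt

@+20  little-endian(00 88) = 0x8800
  opcode bits[15:10]=0x22: halt/N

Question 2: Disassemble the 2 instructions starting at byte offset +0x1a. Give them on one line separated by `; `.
addi R1, $100; xor R1, R0

@+1a  little-endian(64 41) = 0x4164
  opcode bits[15:10]=0x10: addi/RI
  rd@[9:8]=0x1 ⇒ R1
  imm@[7:0]=0x64 ⇒ $100
@+1c  little-endian(00 65) = 0x6500
  opcode bits[15:10]=0x19: xor/RR
  rd@[9:8]=0x1 ⇒ R1
  rs@[7:6]=0x0 ⇒ R0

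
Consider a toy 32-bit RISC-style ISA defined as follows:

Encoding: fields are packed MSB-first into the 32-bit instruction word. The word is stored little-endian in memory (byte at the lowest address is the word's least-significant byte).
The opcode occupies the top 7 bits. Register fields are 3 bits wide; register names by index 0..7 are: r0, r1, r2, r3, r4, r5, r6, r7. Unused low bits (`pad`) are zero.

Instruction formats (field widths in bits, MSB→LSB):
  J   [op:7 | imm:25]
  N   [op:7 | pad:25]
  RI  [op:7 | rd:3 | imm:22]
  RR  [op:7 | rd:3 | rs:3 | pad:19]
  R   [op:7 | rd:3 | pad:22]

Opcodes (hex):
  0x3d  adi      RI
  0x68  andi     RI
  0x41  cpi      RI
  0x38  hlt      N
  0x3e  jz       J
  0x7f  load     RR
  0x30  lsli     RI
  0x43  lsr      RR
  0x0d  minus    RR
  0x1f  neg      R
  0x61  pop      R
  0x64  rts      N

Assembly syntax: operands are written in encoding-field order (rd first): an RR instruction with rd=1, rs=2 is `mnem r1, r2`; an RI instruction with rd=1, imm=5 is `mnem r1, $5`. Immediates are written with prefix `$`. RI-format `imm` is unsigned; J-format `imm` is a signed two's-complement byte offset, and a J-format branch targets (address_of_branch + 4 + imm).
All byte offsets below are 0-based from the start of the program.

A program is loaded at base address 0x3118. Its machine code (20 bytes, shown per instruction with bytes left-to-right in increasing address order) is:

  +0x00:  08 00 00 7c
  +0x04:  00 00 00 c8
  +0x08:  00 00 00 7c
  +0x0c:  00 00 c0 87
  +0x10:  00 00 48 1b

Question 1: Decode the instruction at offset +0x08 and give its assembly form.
@+08  little-endian(00 00 00 7c) = 0x7c000000
  opcode bits[31:25]=0x3e: jz/J
  [24:0] imm=0 = $0

jz $0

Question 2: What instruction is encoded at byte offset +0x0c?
lsr r7, r0

+0x0c: 00 00 c0 87 ⇒ word 0x87c00000 (little)
  op=0x87c00000>>25=0x43 ⇒ lsr (RR)
  rd@[24:22]=0x7 ⇒ r7
  rs@[21:19]=0x0 ⇒ r0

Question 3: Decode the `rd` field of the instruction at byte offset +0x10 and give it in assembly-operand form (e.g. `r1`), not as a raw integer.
r5

[10] 00 00 48 1b → 0x1b480000
  top 7b → 0xd → minus [RR]
  [24:22] rd=5 = r5
  [21:19] rs=1 = r1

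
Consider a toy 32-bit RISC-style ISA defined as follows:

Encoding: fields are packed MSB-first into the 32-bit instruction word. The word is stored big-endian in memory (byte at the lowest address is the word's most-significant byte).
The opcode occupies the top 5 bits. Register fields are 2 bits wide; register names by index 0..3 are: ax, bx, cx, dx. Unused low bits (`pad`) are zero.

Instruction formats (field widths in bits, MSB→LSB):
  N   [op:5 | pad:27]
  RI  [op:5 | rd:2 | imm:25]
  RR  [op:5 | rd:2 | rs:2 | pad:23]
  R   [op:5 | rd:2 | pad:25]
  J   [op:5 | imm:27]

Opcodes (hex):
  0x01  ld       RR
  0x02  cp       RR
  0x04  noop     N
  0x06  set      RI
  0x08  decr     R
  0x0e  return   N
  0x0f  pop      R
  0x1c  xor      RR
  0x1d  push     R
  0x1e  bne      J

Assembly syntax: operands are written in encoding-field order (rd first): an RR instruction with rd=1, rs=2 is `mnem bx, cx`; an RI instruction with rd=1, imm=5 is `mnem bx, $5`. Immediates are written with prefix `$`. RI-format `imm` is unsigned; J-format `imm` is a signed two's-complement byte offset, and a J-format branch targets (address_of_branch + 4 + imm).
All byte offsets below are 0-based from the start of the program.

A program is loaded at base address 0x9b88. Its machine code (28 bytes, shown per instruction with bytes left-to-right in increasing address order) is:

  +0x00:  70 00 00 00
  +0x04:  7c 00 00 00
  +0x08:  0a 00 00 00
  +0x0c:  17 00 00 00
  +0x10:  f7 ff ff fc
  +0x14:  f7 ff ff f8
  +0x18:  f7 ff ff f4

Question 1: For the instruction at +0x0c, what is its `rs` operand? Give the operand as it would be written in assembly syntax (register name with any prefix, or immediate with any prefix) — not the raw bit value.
[0c] 17 00 00 00 → 0x17000000
  op=0x17000000>>27=0x2 ⇒ cp (RR)
  rd@[26:25]=0x3 ⇒ dx
  rs@[24:23]=0x2 ⇒ cx

cx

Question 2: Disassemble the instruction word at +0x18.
bne $-12

@+18  big-endian(f7 ff ff f4) = 0xf7fffff4
  top 5b → 0x1e → bne [J]
  imm: (w>>0)&0x7ffffff=0x7fffff4 (s27→-12) → $-12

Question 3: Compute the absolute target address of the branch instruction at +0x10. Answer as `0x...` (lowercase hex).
0x9b98

off 0x10: read f7 ff ff fc as big → 0xf7fffffc
  top 5b → 0x1e → bne [J]
  [26:0] imm=134217724 (s27→-4) = $-4
  target = base 0x9b88 + off 0x10 + 4 + imm -4 = 0x9b98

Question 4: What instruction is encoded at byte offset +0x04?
+0x04: 7c 00 00 00 ⇒ word 0x7c000000 (big)
  opcode bits[31:27]=0xf: pop/R
  rd@[26:25]=0x2 ⇒ cx

pop cx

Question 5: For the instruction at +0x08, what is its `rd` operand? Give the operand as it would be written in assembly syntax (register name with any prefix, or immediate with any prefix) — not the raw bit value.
+0x08: 0a 00 00 00 ⇒ word 0x0a000000 (big)
  opcode bits[31:27]=0x1: ld/RR
  rd: (w>>25)&0x3=0x1 → bx
  rs: (w>>23)&0x3=0x0 → ax

bx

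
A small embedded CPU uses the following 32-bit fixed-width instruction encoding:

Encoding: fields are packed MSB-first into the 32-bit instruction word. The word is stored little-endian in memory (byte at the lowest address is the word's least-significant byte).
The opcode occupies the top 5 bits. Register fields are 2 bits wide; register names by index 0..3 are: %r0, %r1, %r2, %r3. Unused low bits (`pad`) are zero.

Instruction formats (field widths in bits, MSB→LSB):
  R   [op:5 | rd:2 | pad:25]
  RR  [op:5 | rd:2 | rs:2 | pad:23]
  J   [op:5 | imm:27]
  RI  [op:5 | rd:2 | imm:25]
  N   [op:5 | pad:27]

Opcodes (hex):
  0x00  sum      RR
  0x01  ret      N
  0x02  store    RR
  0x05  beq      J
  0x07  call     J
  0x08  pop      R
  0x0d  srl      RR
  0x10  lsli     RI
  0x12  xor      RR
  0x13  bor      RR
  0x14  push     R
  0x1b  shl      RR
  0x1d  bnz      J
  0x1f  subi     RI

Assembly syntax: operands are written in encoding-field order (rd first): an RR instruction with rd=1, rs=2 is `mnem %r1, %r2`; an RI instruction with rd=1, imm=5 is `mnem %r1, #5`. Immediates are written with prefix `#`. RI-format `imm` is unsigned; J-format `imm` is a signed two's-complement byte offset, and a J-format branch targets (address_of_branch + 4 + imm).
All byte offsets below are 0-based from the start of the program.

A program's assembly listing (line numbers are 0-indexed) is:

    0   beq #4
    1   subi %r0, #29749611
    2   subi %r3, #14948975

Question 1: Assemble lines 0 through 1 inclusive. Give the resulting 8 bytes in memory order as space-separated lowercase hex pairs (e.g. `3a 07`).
line 0 (beq): pack op=0x5:5|imm=4:27 = 0x28000004; little→ 04 00 00 28
line 1 (subi): pack op=0x1f:5|rd=0:2|imm=29749611:25 = 0xf9c5f16b; little→ 6b f1 c5 f9

04 00 00 28 6b f1 c5 f9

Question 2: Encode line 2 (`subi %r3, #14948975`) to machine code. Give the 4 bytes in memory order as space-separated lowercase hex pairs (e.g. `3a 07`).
2. subi fields op=0x1f:5|rd=3:2|imm=14948975:25 → word fee41a6fh → 6f 1a e4 fe

6f 1a e4 fe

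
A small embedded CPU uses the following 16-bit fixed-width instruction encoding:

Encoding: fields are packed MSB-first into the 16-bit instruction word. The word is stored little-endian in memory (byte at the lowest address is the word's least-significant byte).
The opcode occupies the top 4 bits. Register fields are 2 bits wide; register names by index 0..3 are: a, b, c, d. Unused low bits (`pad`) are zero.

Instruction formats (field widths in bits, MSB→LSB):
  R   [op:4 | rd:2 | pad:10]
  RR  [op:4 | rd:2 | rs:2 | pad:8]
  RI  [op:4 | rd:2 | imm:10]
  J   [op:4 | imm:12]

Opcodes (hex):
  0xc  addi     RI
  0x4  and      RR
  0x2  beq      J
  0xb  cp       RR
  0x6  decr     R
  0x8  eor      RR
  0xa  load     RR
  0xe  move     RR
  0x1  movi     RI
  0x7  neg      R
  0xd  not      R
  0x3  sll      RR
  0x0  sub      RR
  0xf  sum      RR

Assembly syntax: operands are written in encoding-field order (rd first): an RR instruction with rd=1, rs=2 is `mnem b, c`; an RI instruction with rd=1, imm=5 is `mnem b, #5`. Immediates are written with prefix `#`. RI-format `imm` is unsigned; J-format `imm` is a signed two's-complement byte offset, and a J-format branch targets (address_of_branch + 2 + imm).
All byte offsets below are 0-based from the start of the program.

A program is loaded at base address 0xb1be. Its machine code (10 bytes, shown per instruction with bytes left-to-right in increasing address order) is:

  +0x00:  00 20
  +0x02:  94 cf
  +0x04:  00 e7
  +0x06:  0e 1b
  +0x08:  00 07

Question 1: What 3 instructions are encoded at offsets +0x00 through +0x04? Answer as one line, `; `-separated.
beq #0; addi d, #916; move b, d

[00] 00 20 → 0x2000
  top 4b → 0x2 → beq [J]
  [11:0] imm=0 = #0
[02] 94 cf → 0xcf94
  top 4b → 0xc → addi [RI]
  [11:10] rd=3 = d
  [9:0] imm=916 = #916
[04] 00 e7 → 0xe700
  top 4b → 0xe → move [RR]
  [11:10] rd=1 = b
  [9:8] rs=3 = d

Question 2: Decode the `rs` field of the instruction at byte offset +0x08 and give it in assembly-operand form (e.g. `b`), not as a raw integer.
+0x08: 00 07 ⇒ word 0x0700 (little)
  top 4b → 0x0 → sub [RR]
  rd: (w>>10)&0x3=0x1 → b
  rs: (w>>8)&0x3=0x3 → d

d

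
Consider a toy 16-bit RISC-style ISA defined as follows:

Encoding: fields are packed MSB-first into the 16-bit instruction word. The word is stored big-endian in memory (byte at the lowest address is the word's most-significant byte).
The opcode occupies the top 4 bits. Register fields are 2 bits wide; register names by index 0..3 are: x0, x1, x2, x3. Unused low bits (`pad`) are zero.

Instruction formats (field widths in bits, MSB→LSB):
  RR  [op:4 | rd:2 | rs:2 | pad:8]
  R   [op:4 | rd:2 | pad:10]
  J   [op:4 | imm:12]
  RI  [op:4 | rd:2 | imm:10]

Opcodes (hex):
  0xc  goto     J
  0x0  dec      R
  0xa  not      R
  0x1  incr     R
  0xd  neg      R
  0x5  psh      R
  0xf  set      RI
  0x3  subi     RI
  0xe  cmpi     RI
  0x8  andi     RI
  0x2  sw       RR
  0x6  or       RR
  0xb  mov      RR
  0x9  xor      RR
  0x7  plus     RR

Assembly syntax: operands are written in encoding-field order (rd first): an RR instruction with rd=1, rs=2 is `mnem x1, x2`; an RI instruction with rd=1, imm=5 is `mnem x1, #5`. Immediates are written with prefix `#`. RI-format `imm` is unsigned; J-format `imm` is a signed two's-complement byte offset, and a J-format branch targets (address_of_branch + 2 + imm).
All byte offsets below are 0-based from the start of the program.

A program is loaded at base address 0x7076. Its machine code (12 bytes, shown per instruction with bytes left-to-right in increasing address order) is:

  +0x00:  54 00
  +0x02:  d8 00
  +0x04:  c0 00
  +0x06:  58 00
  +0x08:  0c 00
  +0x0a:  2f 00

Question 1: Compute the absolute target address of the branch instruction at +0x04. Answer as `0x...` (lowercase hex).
+0x04: c0 00 ⇒ word 0xc000 (big)
  op=0xc000>>12=0xc ⇒ goto (J)
  imm: (w>>0)&0xfff=0x0 → #0
  target = base 0x7076 + off 0x04 + 2 + imm 0 = 0x707c

0x707c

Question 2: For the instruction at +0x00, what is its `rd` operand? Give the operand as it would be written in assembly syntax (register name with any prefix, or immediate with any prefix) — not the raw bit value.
x1

+0x00: 54 00 ⇒ word 0x5400 (big)
  op=0x5400>>12=0x5 ⇒ psh (R)
  rd: (w>>10)&0x3=0x1 → x1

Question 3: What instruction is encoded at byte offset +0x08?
dec x3

@+08  big-endian(0c 00) = 0x0c00
  opcode bits[15:12]=0x0: dec/R
  [11:10] rd=3 = x3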